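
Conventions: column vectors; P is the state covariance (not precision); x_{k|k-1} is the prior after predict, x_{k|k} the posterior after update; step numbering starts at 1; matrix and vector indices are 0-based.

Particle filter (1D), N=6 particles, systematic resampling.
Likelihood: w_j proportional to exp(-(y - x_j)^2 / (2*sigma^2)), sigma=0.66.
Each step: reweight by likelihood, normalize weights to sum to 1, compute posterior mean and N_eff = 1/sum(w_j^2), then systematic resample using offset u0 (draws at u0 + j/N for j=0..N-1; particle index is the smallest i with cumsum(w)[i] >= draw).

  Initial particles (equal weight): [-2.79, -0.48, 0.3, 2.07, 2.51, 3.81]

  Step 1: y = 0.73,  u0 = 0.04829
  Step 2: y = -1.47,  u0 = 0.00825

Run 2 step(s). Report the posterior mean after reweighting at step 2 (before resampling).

step 1: w=[0.0000, 0.1622, 0.7041, 0.1108, 0.0229, 0.0000]  mean=0.4204  Neff=1.8698  idx=[1, 2, 2, 2, 2, 3]
step 2: w=[0.7474, 0.0632, 0.0632, 0.0632, 0.0632, 0.0000]  mean=-0.2830  Neff=1.7405  idx=[0, 0, 0, 0, 0, 2]

post_mean = -0.2830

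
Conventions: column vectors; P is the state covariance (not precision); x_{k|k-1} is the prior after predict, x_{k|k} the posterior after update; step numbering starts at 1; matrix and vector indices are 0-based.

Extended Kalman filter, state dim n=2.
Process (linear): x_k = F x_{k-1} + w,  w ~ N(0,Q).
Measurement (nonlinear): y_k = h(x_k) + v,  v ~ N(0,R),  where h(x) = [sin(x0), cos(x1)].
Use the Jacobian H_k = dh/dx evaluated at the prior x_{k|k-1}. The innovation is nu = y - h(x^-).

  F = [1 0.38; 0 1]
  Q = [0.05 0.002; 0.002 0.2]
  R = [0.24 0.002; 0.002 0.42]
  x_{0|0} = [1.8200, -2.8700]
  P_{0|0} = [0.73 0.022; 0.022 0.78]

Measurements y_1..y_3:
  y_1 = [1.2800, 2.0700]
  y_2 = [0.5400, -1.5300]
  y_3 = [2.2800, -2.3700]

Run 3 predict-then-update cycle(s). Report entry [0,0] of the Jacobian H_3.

H_jac[0,0] = 0.8673

step 1: x^-=[0.7294, -2.8700]  P^-=[0.9094 0.3204; 0.3204 0.9800]  H_jac=[0.7456 0.0000; 0.0000 0.2683]  S=[0.7455 0.0661; 0.0661 0.4905]  K=[0.9047 0.0533; 0.2762 0.4987]  nu=[0.6136, 3.0333]  x^+=[1.4463, -1.1877]  P^+=[0.2914 0.0903; 0.0903 0.7829]
step 2: x^-=[0.9950, -1.1877]  P^-=[0.5230 0.3898; 0.3898 0.9829]  H_jac=[0.5445 0.0000; 0.0000 0.9275]  S=[0.3951 0.1988; 0.1988 1.2655]  K=[0.6266 0.1872; 0.1896 0.6906]  nu=[-0.2988, -1.9038]  x^+=[0.4514, -2.5590]  P^+=[0.2769 0.0861; 0.0861 0.3131]
step 3: x^-=[-0.5210, -2.5590]  P^-=[0.4376 0.2071; 0.2071 0.5131]  H_jac=[0.8673 0.0000; 0.0000 0.5502]  S=[0.5691 0.1008; 0.1008 0.5753]  K=[0.6519 0.0838; 0.2360 0.4493]  nu=[2.7778, -1.5349]  x^+=[1.1613, -2.5932]  P^+=[0.1806 0.0663; 0.0663 0.3439]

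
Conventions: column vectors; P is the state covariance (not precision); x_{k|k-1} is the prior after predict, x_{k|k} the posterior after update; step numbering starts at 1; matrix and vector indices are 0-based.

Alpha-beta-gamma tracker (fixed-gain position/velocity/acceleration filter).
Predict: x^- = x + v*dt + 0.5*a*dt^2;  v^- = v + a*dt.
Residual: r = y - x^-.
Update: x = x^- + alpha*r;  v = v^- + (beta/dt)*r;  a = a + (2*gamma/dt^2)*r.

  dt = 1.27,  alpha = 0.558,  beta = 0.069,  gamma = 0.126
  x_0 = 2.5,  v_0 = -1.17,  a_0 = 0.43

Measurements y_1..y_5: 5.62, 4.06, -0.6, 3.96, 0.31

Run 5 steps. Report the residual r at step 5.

step 1: x_pred=1.3609  r=4.2591  x^+=3.7375  v^+=-0.3925  a^+=1.0954
step 2: x_pred=4.1224  r=-0.0624  x^+=4.0876  v^+=0.9953  a^+=1.0857
step 3: x_pred=6.2272  r=-6.8272  x^+=2.4176  v^+=2.0032  a^+=0.0190
step 4: x_pred=4.9771  r=-1.0171  x^+=4.4095  v^+=1.9721  a^+=-0.1399
step 5: x_pred=6.8013  r=-6.4913  x^+=3.1792  v^+=1.4418  a^+=-1.1541

resid = -6.4913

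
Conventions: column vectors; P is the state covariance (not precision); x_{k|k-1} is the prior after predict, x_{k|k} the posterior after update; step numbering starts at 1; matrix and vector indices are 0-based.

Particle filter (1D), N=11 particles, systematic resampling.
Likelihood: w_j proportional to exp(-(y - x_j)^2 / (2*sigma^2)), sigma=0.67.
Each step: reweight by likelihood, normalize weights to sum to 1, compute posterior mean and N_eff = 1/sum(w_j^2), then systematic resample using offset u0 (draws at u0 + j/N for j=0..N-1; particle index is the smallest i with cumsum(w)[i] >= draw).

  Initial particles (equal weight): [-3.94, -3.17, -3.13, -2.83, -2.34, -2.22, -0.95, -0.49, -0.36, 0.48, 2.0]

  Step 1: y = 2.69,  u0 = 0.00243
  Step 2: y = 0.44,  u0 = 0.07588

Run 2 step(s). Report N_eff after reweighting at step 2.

step 1: w=[0.0000, 0.0000, 0.0000, 0.0000, 0.0000, 0.0000, 0.0000, 0.0000, 0.0001, 0.0073, 0.9926]  mean=1.9887  Neff=1.0149  idx=[9, 10, 10, 10, 10, 10, 10, 10, 10, 10, 10]
step 2: w=[0.6002, 0.0400, 0.0400, 0.0400, 0.0400, 0.0400, 0.0400, 0.0400, 0.0400, 0.0400, 0.0400]  mean=1.0877  Neff=2.6581  idx=[0, 0, 0, 0, 0, 0, 1, 3, 6, 8, 10]

N_eff = 2.6581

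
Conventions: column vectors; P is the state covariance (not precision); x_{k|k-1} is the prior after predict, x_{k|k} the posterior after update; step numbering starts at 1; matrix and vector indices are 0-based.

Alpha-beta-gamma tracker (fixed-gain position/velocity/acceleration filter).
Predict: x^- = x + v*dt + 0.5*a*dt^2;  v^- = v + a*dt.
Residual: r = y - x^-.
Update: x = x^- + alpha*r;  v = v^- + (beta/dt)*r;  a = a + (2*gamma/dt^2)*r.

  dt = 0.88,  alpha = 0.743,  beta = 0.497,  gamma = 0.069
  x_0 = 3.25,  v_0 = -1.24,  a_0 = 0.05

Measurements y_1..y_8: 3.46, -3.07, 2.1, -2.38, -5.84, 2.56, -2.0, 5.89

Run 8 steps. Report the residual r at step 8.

resid = 5.5666

step 1: x_pred=2.1782  r=1.2818  x^+=3.1306  v^+=-0.4721  a^+=0.2784
step 2: x_pred=2.8230  r=-5.8930  x^+=-1.5555  v^+=-3.5552  a^+=-0.7717
step 3: x_pred=-4.9829  r=7.0829  x^+=0.2797  v^+=-0.2341  a^+=0.4905
step 4: x_pred=0.2636  r=-2.6436  x^+=-1.7006  v^+=-1.2955  a^+=0.0194
step 5: x_pred=-2.8331  r=-3.0069  x^+=-5.0672  v^+=-2.9766  a^+=-0.5164
step 6: x_pred=-7.8867  r=10.4467  x^+=-0.1248  v^+=2.4689  a^+=1.3452
step 7: x_pred=2.5687  r=-4.5687  x^+=-0.8259  v^+=1.0724  a^+=0.5310
step 8: x_pred=0.3234  r=5.5666  x^+=4.4594  v^+=4.6835  a^+=1.5230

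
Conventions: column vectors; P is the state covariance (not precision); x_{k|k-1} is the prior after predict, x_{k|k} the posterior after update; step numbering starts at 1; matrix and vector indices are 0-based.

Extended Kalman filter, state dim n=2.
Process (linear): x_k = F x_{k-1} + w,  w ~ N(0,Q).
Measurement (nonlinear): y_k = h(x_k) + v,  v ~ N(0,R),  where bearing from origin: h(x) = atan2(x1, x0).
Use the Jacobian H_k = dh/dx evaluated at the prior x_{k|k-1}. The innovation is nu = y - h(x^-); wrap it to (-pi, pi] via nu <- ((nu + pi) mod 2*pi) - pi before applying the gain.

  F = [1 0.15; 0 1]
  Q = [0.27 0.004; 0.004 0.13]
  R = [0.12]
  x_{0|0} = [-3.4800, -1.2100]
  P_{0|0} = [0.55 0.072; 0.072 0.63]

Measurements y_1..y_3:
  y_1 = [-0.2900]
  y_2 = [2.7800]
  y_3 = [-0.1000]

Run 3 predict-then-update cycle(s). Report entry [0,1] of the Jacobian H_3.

step 1: x^-=[-3.6615, -1.2100]  P^-=[0.8558 0.1705; 0.1705 0.7600]  H_jac=[0.0814 -0.2462]  S=[0.1649]  K=[0.1677; -1.0506]  nu=[2.5324]  x^+=[-3.2369, -3.8706]  P^+=[0.8511 0.1996; 0.1996 0.5780]
step 2: x^-=[-3.8175, -3.8706]  P^-=[1.1940 0.2902; 0.2902 0.7080]  H_jac=[0.1310 -0.1292]  S=[0.1425]  K=[0.8344; -0.3751]  nu=[-1.1539]  x^+=[-4.7803, -3.4378]  P^+=[1.0948 0.3348; 0.3348 0.6879]
step 3: x^-=[-5.2960, -3.4378]  P^-=[1.4807 0.4420; 0.4420 0.8179]  H_jac=[0.0862 -0.1328]  S=[0.1353]  K=[0.5097; -0.5213]  nu=[2.4658]  x^+=[-4.0392, -4.7232]  P^+=[1.4456 0.4780; 0.4780 0.7812]

H_jac[0,1] = -0.1328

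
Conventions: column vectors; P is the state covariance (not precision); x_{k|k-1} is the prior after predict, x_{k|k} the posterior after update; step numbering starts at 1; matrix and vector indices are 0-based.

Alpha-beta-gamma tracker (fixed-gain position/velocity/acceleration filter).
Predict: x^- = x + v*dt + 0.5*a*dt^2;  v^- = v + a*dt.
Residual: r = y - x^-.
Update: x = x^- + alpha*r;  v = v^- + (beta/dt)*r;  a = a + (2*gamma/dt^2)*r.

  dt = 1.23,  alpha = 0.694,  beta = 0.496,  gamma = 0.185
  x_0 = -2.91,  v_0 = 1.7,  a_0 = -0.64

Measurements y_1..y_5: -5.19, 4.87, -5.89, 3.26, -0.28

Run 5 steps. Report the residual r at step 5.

resid = -1.9824

step 1: x_pred=-1.3031  r=-3.8869  x^+=-4.0006  v^+=-0.6546  a^+=-1.5906
step 2: x_pred=-6.0090  r=10.8790  x^+=1.5410  v^+=1.7760  a^+=1.0700
step 3: x_pred=4.5349  r=-10.4249  x^+=-2.7000  v^+=-1.1118  a^+=-1.4795
step 4: x_pred=-5.1867  r=8.4467  x^+=0.6753  v^+=0.4745  a^+=0.5862
step 5: x_pred=1.7024  r=-1.9824  x^+=0.3266  v^+=0.3962  a^+=0.1014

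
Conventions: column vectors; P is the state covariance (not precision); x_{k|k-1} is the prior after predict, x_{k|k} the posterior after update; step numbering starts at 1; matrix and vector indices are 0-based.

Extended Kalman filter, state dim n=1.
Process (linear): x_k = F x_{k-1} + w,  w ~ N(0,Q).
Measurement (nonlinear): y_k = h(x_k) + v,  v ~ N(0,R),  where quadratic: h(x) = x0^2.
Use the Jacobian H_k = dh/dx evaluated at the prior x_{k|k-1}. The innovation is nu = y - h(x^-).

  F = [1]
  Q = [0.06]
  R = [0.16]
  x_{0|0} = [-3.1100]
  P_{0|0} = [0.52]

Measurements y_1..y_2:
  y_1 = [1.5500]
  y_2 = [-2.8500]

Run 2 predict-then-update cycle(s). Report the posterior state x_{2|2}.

step 1: x^-=[-3.1100]  P^-=[0.5800]  H_jac=[-6.2200]  S=[22.5993]  K=[-0.1596]  nu=[-8.1221]  x^+=[-1.8134]  P^+=[0.0041]
step 2: x^-=[-1.8134]  P^-=[0.0641]  H_jac=[-3.6269]  S=[1.0033]  K=[-0.2317]  nu=[-6.1386]  x^+=[-0.3908]  P^+=[0.0102]

x_post = [-0.3908]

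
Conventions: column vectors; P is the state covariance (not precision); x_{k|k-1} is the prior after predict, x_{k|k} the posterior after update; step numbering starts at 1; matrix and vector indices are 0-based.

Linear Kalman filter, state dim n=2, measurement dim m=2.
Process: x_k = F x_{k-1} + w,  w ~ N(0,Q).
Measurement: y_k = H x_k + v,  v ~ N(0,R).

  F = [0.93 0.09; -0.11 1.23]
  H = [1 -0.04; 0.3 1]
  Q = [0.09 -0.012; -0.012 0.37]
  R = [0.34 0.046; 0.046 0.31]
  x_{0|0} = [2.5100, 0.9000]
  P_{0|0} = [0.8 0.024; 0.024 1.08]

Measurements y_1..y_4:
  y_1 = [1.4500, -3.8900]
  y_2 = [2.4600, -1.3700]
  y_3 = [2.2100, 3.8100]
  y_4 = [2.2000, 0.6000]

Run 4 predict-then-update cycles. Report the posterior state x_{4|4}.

step 1: x^-=[2.4153, 0.8309]  P^-=[0.7947 0.0529; 0.0529 2.0071]  S=[1.1337 0.2564; 0.2564 2.4204]  K=[0.6884 0.0474; -0.2184 0.8590]  nu=[-0.9321, -5.4455]  x^+=[1.5153, -3.6429]  P^+=[0.2353 -0.0242; -0.0242 0.2635]
step 2: x^-=[1.0814, -4.6475]  P^-=[0.2916 -0.0344; -0.0344 0.7780]  S=[0.6356 0.0684; 0.0684 1.0937]  K=[0.4588 0.0199; -0.1798 0.7132]  nu=[1.1927, 2.9531]  x^+=[1.6873, -2.7557]  P^+=[0.1561 -0.0196; -0.0196 0.2187]
step 3: x^-=[1.3211, -3.5751]  P^-=[0.2235 -0.0260; -0.0260 0.7081]  S=[0.5667 0.0591; 0.0591 1.0226]  K=[0.3944 0.0174; -0.1682 0.6945]  nu=[0.7458, 6.9888]  x^+=[1.7369, 1.1532]  P^+=[0.1342 -0.0167; -0.0167 0.2126]
step 4: x^-=[1.7191, 1.2274]  P^-=[0.2050 -0.0212; -0.0212 0.6978]  S=[0.5478 0.0587; 0.0587 1.0135]  K=[0.3738 0.0182; -0.1637 0.6917]  nu=[0.5299, -1.1431]  x^+=[1.8965, 0.3500]  P^+=[0.1273 -0.0154; -0.0154 0.2115]

x_post = [1.8965, 0.3500]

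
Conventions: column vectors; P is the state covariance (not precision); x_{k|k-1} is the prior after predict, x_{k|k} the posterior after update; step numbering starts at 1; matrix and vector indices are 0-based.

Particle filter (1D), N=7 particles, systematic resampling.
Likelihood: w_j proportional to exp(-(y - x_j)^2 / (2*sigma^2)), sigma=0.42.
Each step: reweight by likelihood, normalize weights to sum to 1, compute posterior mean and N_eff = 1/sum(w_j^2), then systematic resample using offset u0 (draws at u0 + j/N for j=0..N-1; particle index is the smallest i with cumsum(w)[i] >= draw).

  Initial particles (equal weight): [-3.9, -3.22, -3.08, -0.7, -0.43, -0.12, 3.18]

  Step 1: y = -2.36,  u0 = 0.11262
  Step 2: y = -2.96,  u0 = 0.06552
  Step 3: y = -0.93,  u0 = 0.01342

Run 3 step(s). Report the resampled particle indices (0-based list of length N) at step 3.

step 1: w=[0.0034, 0.3466, 0.6488, 0.0011, 0.0001, 0.0000, 0.0000]  mean=-3.1284  Neff=1.8482  idx=[1, 1, 2, 2, 2, 2, 2]
step 2: w=[0.1280, 0.1280, 0.1488, 0.1488, 0.1488, 0.1488, 0.1488]  mean=-3.1158  Neff=6.9698  idx=[0, 1, 2, 3, 4, 5, 6]
step 3: w=[0.0321, 0.0321, 0.1871, 0.1871, 0.1871, 0.1871, 0.1871]  mean=-3.0890  Neff=5.6439  idx=[0, 2, 3, 4, 4, 5, 6]

resampled_idx = [0, 2, 3, 4, 4, 5, 6]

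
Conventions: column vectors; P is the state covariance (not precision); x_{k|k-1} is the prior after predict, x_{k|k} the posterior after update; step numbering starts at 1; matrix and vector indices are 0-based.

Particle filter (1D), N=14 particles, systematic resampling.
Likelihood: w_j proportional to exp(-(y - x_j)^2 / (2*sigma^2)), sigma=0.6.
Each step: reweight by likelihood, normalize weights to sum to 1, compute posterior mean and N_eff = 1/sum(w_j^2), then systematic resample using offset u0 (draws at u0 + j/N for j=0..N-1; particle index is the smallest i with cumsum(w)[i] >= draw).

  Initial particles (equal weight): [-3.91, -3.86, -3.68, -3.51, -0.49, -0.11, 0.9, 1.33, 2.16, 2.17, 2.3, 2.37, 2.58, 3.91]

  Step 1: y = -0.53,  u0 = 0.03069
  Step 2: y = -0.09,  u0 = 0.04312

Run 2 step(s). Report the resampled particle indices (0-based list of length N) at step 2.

step 1: w=[0.0000, 0.0000, 0.0000, 0.0000, 0.5402, 0.4237, 0.0316, 0.0044, 0.0000, 0.0000, 0.0000, 0.0000, 0.0000, 0.0000]  mean=-0.2768  Neff=2.1172  idx=[4, 4, 4, 4, 4, 4, 4, 4, 5, 5, 5, 5, 5, 5]
step 2: w=[0.0646, 0.0646, 0.0646, 0.0646, 0.0646, 0.0646, 0.0646, 0.0646, 0.0806, 0.0806, 0.0806, 0.0806, 0.0806, 0.0806]  mean=-0.3063  Neff=13.8296  idx=[0, 1, 2, 3, 5, 6, 7, 8, 9, 10, 10, 11, 12, 13]

resampled_idx = [0, 1, 2, 3, 5, 6, 7, 8, 9, 10, 10, 11, 12, 13]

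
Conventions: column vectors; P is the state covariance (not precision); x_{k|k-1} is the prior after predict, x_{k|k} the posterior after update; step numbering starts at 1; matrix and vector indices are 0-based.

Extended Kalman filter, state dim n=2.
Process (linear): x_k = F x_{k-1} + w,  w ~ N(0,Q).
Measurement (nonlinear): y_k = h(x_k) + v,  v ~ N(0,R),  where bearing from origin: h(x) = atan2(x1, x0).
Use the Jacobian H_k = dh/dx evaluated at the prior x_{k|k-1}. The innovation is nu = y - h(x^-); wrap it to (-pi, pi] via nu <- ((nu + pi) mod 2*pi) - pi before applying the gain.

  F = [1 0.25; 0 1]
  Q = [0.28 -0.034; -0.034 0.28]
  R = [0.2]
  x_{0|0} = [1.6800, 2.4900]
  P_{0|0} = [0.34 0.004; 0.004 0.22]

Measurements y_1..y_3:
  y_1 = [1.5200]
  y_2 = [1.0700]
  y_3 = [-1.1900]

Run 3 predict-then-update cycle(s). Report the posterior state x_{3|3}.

step 1: x^-=[2.3025, 2.4900]  P^-=[0.6358 0.0250; 0.0250 0.5000]  H_jac=[-0.2165 0.2002]  S=[0.2477]  K=[-0.5355; 0.3823]  nu=[0.6955]  x^+=[1.9301, 2.7559]  P^+=[0.5647 0.0757; 0.0757 0.4638]
step 2: x^-=[2.6190, 2.7559]  P^-=[0.9116 0.1577; 0.1577 0.7438]  H_jac=[-0.1907 0.1812]  S=[0.2467]  K=[-0.5888; 0.4245]  nu=[0.2591]  x^+=[2.4664, 2.8659]  P^+=[0.8260 0.2193; 0.2193 0.6993]
step 3: x^-=[3.1829, 2.8659]  P^-=[1.2594 0.3601; 0.3601 0.9793]  H_jac=[-0.1562 0.1735]  S=[0.2407]  K=[-0.5578; 0.4722]  nu=[-1.9230]  x^+=[4.2556, 1.9578]  P^+=[1.1845 0.4236; 0.4236 0.9257]

x_post = [4.2556, 1.9578]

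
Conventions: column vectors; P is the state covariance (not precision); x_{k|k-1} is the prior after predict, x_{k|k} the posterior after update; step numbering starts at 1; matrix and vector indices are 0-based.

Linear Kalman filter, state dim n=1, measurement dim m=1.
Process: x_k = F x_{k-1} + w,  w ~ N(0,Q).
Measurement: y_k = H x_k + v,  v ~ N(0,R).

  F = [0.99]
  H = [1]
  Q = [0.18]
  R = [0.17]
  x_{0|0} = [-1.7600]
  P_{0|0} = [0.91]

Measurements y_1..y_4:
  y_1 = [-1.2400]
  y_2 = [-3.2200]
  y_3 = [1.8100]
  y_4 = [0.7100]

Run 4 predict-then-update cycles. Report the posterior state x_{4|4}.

x_post = [0.5197]

step 1: x^-=[-1.7424]  P^-=[1.0719]  S=[1.2419]  K=[0.8631]  nu=[0.5024]  x^+=[-1.3088]  P^+=[0.1467]
step 2: x^-=[-1.2957]  P^-=[0.3238]  S=[0.4938]  K=[0.6557]  nu=[-1.9243]  x^+=[-2.5575]  P^+=[0.1115]
step 3: x^-=[-2.5320]  P^-=[0.2893]  S=[0.4593]  K=[0.6298]  nu=[4.3420]  x^+=[0.2028]  P^+=[0.1071]
step 4: x^-=[0.2007]  P^-=[0.2849]  S=[0.4549]  K=[0.6263]  nu=[0.5093]  x^+=[0.5197]  P^+=[0.1065]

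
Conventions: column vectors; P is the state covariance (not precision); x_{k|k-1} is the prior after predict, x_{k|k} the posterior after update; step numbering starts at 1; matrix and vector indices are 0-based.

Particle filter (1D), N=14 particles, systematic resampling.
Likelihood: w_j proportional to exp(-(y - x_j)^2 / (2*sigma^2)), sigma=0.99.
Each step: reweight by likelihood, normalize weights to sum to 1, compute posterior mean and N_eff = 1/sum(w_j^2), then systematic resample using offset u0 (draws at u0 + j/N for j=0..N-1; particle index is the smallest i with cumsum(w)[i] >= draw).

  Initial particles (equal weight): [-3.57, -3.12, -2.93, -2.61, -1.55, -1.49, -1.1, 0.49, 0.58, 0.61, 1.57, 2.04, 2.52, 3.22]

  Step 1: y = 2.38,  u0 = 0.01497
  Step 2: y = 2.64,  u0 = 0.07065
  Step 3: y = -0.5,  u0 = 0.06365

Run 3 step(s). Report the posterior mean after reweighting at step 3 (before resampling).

step 1: w=[0.0000, 0.0000, 0.0000, 0.0000, 0.0001, 0.0001, 0.0005, 0.0414, 0.0490, 0.0518, 0.1833, 0.2415, 0.2536, 0.1787]  mean=2.0741  Neff=5.1302  idx=[7, 8, 10, 10, 10, 11, 11, 11, 12, 12, 12, 12, 13, 13]
step 2: w=[0.0094, 0.0114, 0.0556, 0.0556, 0.0556, 0.0829, 0.0829, 0.0829, 0.0989, 0.0989, 0.0989, 0.0989, 0.0839, 0.0839]  mean=2.3184  Neff=11.9959  idx=[2, 4, 5, 6, 7, 7, 8, 9, 10, 10, 11, 12, 13, 13]
step 3: w=[0.2651, 0.2651, 0.0878, 0.0878, 0.0878, 0.0878, 0.0225, 0.0225, 0.0225, 0.0225, 0.0225, 0.0020, 0.0020, 0.0020]  mean=1.8519  Neff=5.7482  idx=[0, 0, 0, 1, 1, 1, 1, 2, 3, 4, 4, 5, 7, 10]

post_mean = 1.8519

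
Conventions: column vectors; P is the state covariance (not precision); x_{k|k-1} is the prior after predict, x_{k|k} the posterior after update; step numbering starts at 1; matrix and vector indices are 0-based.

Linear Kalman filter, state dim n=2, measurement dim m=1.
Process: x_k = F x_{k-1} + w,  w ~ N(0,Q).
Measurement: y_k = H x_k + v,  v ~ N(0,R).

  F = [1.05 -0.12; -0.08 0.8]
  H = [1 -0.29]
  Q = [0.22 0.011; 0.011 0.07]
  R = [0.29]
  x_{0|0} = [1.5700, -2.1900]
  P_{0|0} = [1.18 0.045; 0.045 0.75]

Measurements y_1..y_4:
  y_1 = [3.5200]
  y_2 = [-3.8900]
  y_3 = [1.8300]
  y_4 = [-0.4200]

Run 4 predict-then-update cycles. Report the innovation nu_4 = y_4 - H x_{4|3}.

innov = [-1.1353]

step 1: x^-=[1.9113, -1.8776]  P^-=[1.5204 -0.1219; -0.1219 0.5518]  S=[1.9275]  K=[0.8071; -0.1463]  nu=[1.0642]  x^+=[2.7702, -2.0332]  P^+=[0.2647 0.1056; 0.1056 0.5106]
step 2: x^-=[3.1527, -1.8482]  P^-=[0.4926 0.0295; 0.0295 0.3849]  S=[0.7978]  K=[0.6067; -0.1029]  nu=[-7.5787]  x^+=[-1.4450, -1.0681]  P^+=[0.1989 0.0793; 0.0793 0.3765]
step 3: x^-=[-1.3891, -0.7389]  P^-=[0.4248 0.0255; 0.0255 0.3021]  S=[0.7253]  K=[0.5754; -0.0856]  nu=[3.0048]  x^+=[0.3398, -0.9960]  P^+=[0.1846 0.0612; 0.0612 0.2968]
step 4: x^-=[0.4763, -0.8240]  P^-=[0.4124 0.0190; 0.0190 0.2533]  S=[0.7126]  K=[0.5709; -0.0763]  nu=[-1.1353]  x^+=[-0.1718, -0.7373]  P^+=[0.1801 0.0501; 0.0501 0.2491]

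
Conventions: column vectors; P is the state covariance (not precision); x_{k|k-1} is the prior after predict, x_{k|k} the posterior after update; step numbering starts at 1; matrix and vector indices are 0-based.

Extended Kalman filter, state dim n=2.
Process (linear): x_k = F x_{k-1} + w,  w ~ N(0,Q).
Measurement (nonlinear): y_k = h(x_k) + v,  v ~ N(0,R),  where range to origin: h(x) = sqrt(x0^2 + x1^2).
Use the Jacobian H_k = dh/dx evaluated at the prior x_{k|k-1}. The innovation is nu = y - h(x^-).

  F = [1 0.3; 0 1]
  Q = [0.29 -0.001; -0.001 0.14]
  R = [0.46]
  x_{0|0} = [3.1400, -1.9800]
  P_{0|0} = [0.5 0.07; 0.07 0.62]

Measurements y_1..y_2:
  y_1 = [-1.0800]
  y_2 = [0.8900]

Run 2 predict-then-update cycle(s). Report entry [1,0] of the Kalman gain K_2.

step 1: x^-=[2.5460, -1.9800]  P^-=[0.8878 0.2550; 0.2550 0.7600]  H_jac=[0.7894 -0.6139]  S=[1.0525]  K=[0.5171; -0.2520]  nu=[-4.3053]  x^+=[0.3196, -0.8949]  P^+=[0.6063 0.3922; 0.3922 0.6931]
step 2: x^-=[0.0511, -0.8949]  P^-=[1.1940 0.5991; 0.5991 0.8331]  H_jac=[0.0571 -0.9984]  S=[1.2261]  K=[-0.4323; -0.6505]  nu=[-0.0064]  x^+=[0.0539, -0.8908]  P^+=[0.9649 0.2543; 0.2543 0.3143]

K[1,0] = -0.6505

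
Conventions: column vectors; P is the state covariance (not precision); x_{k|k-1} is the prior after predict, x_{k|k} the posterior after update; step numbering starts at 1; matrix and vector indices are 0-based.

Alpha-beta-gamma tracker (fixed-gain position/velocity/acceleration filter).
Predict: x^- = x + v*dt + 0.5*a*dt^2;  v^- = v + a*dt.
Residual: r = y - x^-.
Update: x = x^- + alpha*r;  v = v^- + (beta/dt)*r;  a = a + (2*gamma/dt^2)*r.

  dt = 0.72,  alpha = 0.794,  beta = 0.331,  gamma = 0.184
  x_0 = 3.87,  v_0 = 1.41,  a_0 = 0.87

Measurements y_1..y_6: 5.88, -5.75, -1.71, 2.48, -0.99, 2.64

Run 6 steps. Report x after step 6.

step 1: x_pred=5.1107  r=0.7693  x^+=5.7215  v^+=2.3901  a^+=1.4161
step 2: x_pred=7.8094  r=-13.5594  x^+=-2.9568  v^+=-2.8239  a^+=-8.2094
step 3: x_pred=-7.1179  r=5.4079  x^+=-2.8240  v^+=-6.2486  a^+=-4.3705
step 4: x_pred=-8.4558  r=10.9358  x^+=0.2272  v^+=-4.3679  a^+=3.3926
step 5: x_pred=-2.0383  r=1.0483  x^+=-1.2060  v^+=-1.4433  a^+=4.1368
step 6: x_pred=-1.1729  r=3.8129  x^+=1.8545  v^+=3.2880  a^+=6.8434

x_post = 1.8545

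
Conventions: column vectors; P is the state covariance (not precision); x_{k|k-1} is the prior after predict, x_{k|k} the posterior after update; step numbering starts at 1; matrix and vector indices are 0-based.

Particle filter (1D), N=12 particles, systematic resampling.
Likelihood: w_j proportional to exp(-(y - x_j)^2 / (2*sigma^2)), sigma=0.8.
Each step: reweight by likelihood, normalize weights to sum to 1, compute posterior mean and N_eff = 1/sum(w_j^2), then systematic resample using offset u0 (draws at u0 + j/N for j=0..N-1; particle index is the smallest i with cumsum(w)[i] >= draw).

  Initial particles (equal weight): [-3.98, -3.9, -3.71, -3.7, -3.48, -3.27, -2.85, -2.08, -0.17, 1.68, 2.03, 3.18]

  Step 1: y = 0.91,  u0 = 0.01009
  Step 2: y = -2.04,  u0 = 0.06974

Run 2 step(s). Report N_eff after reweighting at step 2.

step 1: w=[0.0000, 0.0000, 0.0000, 0.0000, 0.0000, 0.0000, 0.0000, 0.0006, 0.2820, 0.4415, 0.2633, 0.0125]  mean=1.2667  Neff=2.9076  idx=[8, 8, 8, 8, 9, 9, 9, 9, 9, 10, 10, 10]
step 2: w=[0.2499, 0.2499, 0.2499, 0.2499, 0.0001, 0.0001, 0.0001, 0.0001, 0.0001, 0.0000, 0.0000, 0.0000]  mean=-0.1692  Neff=4.0033  idx=[0, 0, 0, 1, 1, 1, 2, 2, 2, 3, 3, 3]

N_eff = 4.0033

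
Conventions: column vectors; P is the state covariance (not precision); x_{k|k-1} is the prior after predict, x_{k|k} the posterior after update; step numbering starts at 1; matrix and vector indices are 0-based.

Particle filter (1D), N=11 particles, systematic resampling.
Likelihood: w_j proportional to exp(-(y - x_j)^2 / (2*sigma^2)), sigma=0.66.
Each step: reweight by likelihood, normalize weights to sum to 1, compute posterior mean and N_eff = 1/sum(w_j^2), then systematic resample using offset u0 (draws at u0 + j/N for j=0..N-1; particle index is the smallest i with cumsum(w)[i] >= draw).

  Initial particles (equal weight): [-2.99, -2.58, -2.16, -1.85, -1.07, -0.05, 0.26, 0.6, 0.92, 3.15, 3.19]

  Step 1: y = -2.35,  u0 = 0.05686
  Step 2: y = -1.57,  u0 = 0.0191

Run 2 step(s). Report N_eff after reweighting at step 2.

N_eff = 8.4032

step 1: w=[0.1821, 0.2743, 0.2796, 0.2187, 0.0444, 0.0007, 0.0001, 0.0000, 0.0000, 0.0000, 0.0000]  mean=-2.3084  Neff=4.2301  idx=[0, 0, 1, 1, 1, 2, 2, 2, 3, 3, 4]
step 2: w=[0.0173, 0.0173, 0.0542, 0.0542, 0.0542, 0.1173, 0.1173, 0.1173, 0.1598, 0.1598, 0.1313]  mean=-2.0148  Neff=8.4032  idx=[1, 3, 5, 5, 6, 7, 8, 8, 9, 9, 10]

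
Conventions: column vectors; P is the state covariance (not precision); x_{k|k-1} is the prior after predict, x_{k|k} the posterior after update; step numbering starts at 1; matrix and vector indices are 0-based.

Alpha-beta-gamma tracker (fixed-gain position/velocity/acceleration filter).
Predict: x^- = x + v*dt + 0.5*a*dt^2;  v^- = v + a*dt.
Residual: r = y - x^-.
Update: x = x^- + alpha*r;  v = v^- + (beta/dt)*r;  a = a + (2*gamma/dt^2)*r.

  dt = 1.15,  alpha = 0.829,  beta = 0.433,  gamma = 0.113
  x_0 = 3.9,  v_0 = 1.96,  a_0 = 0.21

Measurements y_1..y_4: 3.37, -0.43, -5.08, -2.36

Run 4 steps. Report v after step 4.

step 1: x_pred=6.2929  r=-2.9229  x^+=3.8698  v^+=1.1010  a^+=-0.2895
step 2: x_pred=4.9445  r=-5.3745  x^+=0.4890  v^+=-1.2555  a^+=-1.2079
step 3: x_pred=-1.7536  r=-3.3264  x^+=-4.5112  v^+=-3.8971  a^+=-1.7764
step 4: x_pred=-10.1675  r=7.8075  x^+=-3.6951  v^+=-3.0003  a^+=-0.4422

v_post = -3.0003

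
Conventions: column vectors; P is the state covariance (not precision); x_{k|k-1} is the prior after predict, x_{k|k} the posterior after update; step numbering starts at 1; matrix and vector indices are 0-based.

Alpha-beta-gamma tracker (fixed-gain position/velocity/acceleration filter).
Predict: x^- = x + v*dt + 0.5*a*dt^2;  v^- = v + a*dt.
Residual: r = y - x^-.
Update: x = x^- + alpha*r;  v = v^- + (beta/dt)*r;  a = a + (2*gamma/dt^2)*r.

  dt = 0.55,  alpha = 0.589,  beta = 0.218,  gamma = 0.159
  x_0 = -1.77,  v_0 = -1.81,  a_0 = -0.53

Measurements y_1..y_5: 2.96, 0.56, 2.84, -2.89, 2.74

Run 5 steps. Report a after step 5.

step 1: x_pred=-2.8457  r=5.8057  x^+=0.5739  v^+=0.1997  a^+=5.5731
step 2: x_pred=1.5266  r=-0.9666  x^+=0.9573  v^+=2.8817  a^+=4.5570
step 3: x_pred=3.2315  r=-0.3915  x^+=3.0009  v^+=5.2329  a^+=4.1454
step 4: x_pred=6.5060  r=-9.3960  x^+=0.9718  v^+=3.7887  a^+=-5.7320
step 5: x_pred=2.1886  r=0.5514  x^+=2.5134  v^+=0.8546  a^+=-5.1523

a_post = -5.1523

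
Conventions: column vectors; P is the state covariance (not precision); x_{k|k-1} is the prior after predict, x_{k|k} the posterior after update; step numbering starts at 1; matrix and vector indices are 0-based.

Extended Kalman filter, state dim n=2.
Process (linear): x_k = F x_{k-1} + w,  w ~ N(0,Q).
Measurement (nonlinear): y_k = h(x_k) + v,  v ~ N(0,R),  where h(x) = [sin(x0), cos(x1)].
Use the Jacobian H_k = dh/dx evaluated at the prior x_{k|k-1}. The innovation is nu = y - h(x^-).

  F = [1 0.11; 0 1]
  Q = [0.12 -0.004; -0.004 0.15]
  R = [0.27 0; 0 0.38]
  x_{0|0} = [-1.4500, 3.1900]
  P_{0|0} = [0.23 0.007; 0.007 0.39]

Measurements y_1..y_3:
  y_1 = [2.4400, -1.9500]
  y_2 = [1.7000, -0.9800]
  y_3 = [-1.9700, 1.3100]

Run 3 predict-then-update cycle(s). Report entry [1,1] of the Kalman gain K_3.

K[1,1] = 0.5269

step 1: x^-=[-1.0991, 3.1900]  P^-=[0.3563 0.0459; 0.0459 0.5400]  H_jac=[0.4544 0.0000; 0.0000 0.0484]  S=[0.3436 0.0010; 0.0010 0.3813]  K=[0.4712 0.0046; 0.0605 0.0684]  nu=[3.3308, -0.9512]  x^+=[0.4660, 3.3265]  P^+=[0.2800 0.0360; 0.0360 0.5370]
step 2: x^-=[0.8319, 3.3265]  P^-=[0.4144 0.0910; 0.0910 0.6870]  H_jac=[0.6735 0.0000; 0.0000 0.1839]  S=[0.4580 0.0113; 0.0113 0.4032]  K=[0.6088 0.0245; 0.1262 0.3097]  nu=[0.9608, 0.0030]  x^+=[1.4169, 3.4487]  P^+=[0.2441 0.0506; 0.0506 0.6401]
step 3: x^-=[1.7962, 3.4487]  P^-=[0.3829 0.1170; 0.1170 0.7901]  H_jac=[-0.2235 0.0000; 0.0000 0.3023]  S=[0.2891 -0.0079; -0.0079 0.4522]  K=[-0.2941 0.0731; -0.0761 0.5269]  nu=[-2.9447, 2.2632]  x^+=[2.8276, 4.8651]  P^+=[0.3552 0.0919; 0.0919 0.6623]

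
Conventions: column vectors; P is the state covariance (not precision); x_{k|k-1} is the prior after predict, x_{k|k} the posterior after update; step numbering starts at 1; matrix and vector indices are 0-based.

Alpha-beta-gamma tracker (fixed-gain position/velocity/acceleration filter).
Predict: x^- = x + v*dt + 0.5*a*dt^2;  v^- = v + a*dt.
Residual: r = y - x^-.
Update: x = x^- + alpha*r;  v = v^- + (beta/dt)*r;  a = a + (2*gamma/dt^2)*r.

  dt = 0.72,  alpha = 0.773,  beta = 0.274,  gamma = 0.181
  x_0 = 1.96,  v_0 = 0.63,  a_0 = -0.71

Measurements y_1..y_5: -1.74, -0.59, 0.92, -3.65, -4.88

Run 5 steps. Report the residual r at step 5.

resid = 0.1190

step 1: x_pred=2.2296  r=-3.9696  x^+=-0.8389  v^+=-1.3918  a^+=-3.4820
step 2: x_pred=-2.7436  r=2.1536  x^+=-1.0789  v^+=-3.0793  a^+=-1.9781
step 3: x_pred=-3.8087  r=4.7287  x^+=-0.1534  v^+=-2.7040  a^+=1.3239
step 4: x_pred=-1.7571  r=-1.8929  x^+=-3.2203  v^+=-2.4711  a^+=0.0021
step 5: x_pred=-4.9990  r=0.1190  x^+=-4.9070  v^+=-2.4243  a^+=0.0852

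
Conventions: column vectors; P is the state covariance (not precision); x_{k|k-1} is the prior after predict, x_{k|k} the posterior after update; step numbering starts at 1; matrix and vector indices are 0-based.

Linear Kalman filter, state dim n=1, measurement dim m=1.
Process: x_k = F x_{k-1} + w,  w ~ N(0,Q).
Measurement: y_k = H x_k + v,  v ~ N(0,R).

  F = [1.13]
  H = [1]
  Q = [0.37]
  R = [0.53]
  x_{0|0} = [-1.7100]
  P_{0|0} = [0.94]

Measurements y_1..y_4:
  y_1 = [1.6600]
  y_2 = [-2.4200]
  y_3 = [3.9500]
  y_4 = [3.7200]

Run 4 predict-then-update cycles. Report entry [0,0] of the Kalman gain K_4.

K[0,0] = 0.5940

step 1: x^-=[-1.9323]  P^-=[1.5703]  S=[2.1003]  K=[0.7477]  nu=[3.5923]  x^+=[0.7535]  P^+=[0.3963]
step 2: x^-=[0.8514]  P^-=[0.8760]  S=[1.4060]  K=[0.6230]  nu=[-3.2714]  x^+=[-1.1868]  P^+=[0.3302]
step 3: x^-=[-1.3411]  P^-=[0.7916]  S=[1.3216]  K=[0.5990]  nu=[5.2911]  x^+=[1.8282]  P^+=[0.3175]
step 4: x^-=[2.0659]  P^-=[0.7754]  S=[1.3054]  K=[0.5940]  nu=[1.6541]  x^+=[3.0484]  P^+=[0.3148]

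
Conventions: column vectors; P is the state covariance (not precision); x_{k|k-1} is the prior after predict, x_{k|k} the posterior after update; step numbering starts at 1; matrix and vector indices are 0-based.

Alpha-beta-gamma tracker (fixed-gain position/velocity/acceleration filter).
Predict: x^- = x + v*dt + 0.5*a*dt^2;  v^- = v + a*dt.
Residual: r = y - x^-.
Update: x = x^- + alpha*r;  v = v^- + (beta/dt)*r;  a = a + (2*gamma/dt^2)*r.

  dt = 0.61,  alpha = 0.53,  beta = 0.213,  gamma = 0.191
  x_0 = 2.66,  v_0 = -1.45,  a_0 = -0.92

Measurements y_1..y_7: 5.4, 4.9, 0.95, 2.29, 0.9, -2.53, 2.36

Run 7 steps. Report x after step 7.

step 1: x_pred=1.6043  r=3.7957  x^+=3.6160  v^+=-0.6858  a^+=2.9767
step 2: x_pred=3.7515  r=1.1485  x^+=4.3602  v^+=1.5310  a^+=4.1557
step 3: x_pred=6.0673  r=-5.1173  x^+=3.3551  v^+=2.2791  a^+=-1.0977
step 4: x_pred=4.5411  r=-2.2511  x^+=3.3480  v^+=0.8235  a^+=-3.4087
step 5: x_pred=3.2162  r=-2.3162  x^+=1.9886  v^+=-2.0646  a^+=-5.7865
step 6: x_pred=-0.3474  r=-2.1826  x^+=-1.5042  v^+=-6.3565  a^+=-8.0272
step 7: x_pred=-6.8751  r=9.2351  x^+=-1.9805  v^+=-8.0284  a^+=1.4536

x_post = -1.9805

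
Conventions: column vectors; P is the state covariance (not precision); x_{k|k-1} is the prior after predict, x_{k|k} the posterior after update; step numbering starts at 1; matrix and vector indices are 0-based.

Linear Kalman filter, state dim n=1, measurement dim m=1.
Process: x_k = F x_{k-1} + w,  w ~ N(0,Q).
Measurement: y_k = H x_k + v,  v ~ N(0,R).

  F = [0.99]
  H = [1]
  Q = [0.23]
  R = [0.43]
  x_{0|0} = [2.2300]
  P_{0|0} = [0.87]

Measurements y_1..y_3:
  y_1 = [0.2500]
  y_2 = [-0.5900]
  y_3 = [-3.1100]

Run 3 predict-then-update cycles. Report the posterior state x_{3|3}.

x_post = [-1.5978]

step 1: x^-=[2.2077]  P^-=[1.0827]  S=[1.5127]  K=[0.7157]  nu=[-1.9577]  x^+=[0.8065]  P^+=[0.3078]
step 2: x^-=[0.7984]  P^-=[0.5316]  S=[0.9616]  K=[0.5528]  nu=[-1.3884]  x^+=[0.0308]  P^+=[0.2377]
step 3: x^-=[0.0305]  P^-=[0.4630]  S=[0.8930]  K=[0.5185]  nu=[-3.1405]  x^+=[-1.5978]  P^+=[0.2229]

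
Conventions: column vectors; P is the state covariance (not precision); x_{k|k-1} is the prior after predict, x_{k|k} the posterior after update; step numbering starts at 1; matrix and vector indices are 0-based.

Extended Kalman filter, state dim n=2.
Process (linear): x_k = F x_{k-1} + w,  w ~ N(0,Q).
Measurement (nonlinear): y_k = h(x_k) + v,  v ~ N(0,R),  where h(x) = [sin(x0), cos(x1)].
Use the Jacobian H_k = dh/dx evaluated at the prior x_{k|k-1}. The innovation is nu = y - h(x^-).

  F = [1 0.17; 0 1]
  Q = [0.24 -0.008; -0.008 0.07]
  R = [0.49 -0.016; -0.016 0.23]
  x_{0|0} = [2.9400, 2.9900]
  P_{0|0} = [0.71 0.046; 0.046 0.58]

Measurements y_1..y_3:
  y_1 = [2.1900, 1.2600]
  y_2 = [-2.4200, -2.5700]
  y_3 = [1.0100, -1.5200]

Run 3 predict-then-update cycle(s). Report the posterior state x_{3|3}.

step 1: x^-=[3.4483, 2.9900]  P^-=[0.9824 0.1366; 0.1366 0.6500]  H_jac=[-0.9533 0.0000; 0.0000 -0.1510]  S=[1.3828 0.0037; 0.0037 0.2448]  K=[-0.6771 -0.0741; -0.0931 -0.3995]  nu=[2.4919, 2.2485]  x^+=[1.5944, 1.8596]  P^+=[0.3468 0.0412; 0.0412 0.5987]
step 2: x^-=[1.9106, 1.8596]  P^-=[0.6181 0.1349; 0.1349 0.6687]  H_jac=[-0.3333 0.0000; 0.0000 -0.9586]  S=[0.5586 0.0271; 0.0271 0.8444]  K=[-0.3618 -0.1416; -0.0437 -0.7577]  nu=[-3.3628, -2.2852]  x^+=[3.4509, 3.7380]  P^+=[0.5252 0.0279; 0.0279 0.1811]
step 3: x^-=[4.0863, 3.7380]  P^-=[0.7799 0.0507; 0.0507 0.2511]  H_jac=[-0.5860 0.0000; 0.0000 0.5617]  S=[0.7578 -0.0327; -0.0327 0.3092]  K=[-0.6019 0.0285; -0.0196 0.4540]  nu=[1.8203, -0.6927]  x^+=[2.9710, 3.3879]  P^+=[0.5041 0.0288; 0.0288 0.1865]

x_post = [2.9710, 3.3879]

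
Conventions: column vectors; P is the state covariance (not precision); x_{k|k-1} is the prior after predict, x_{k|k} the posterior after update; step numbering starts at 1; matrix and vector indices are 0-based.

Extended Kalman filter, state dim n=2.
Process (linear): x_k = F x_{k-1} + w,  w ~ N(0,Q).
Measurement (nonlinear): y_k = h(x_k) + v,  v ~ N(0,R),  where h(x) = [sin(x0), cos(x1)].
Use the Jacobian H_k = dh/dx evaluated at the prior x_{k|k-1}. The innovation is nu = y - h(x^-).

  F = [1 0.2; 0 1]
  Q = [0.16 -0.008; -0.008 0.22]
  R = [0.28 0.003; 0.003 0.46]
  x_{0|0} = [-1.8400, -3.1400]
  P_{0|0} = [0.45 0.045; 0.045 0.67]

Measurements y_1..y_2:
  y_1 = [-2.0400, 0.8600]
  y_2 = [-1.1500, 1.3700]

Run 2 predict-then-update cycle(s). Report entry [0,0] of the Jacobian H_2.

step 1: x^-=[-2.4680, -3.1400]  P^-=[0.6548 0.1710; 0.1710 0.8900]  H_jac=[-0.7816 0.0000; 0.0000 0.0016]  S=[0.6800 0.0028; 0.0028 0.4600]  K=[-0.7526 0.0052; -0.1966 0.0043]  nu=[-1.4162, 1.8600]  x^+=[-1.3925, -2.8537]  P^+=[0.2696 0.0704; 0.0704 0.8637]
step 2: x^-=[-1.9633, -2.8537]  P^-=[0.4923 0.2351; 0.2351 1.0837]  H_jac=[-0.3825 0.0000; 0.0000 0.2840]  S=[0.3520 -0.0225; -0.0225 0.5474]  K=[-0.5285 0.1002; -0.2201 0.5531]  nu=[-0.2260, 2.3288]  x^+=[-1.6104, -1.5158]  P^+=[0.3861 0.1568; 0.1568 0.8937]

H_jac[0,0] = -0.3825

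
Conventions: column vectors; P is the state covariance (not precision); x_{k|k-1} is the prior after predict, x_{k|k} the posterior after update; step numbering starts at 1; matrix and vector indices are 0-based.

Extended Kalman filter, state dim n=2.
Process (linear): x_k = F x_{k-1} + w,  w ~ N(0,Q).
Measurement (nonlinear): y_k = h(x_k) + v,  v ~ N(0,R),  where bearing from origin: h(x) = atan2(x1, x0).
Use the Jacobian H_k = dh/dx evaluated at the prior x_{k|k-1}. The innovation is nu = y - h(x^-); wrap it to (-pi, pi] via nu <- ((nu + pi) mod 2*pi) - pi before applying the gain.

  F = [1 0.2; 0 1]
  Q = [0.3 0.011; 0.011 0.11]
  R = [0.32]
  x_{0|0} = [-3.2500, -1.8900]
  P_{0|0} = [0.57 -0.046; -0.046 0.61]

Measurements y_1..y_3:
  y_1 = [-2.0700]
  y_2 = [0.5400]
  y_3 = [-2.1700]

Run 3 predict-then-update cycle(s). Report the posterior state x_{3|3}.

x_post = [-4.8726, -1.3629]

step 1: x^-=[-3.6280, -1.8900]  P^-=[0.8760 0.0870; 0.0870 0.7200]  H_jac=[0.1129 -0.2168]  S=[0.3608]  K=[0.2220; -0.4055]  nu=[0.5913]  x^+=[-3.4967, -2.1298]  P^+=[0.8582 0.1195; 0.1195 0.6607]
step 2: x^-=[-3.9227, -2.1298]  P^-=[1.2324 0.2626; 0.2626 0.7707]  H_jac=[0.1069 -0.1969]  S=[0.3529]  K=[0.2268; -0.3504]  nu=[-3.0990]  x^+=[-4.6256, -1.0438]  P^+=[1.2143 0.2907; 0.2907 0.7274]
step 3: x^-=[-4.8343, -1.0438]  P^-=[1.6596 0.4471; 0.4471 0.8374]  H_jac=[0.0427 -0.1976]  S=[0.3482]  K=[-0.0504; -0.4205]  nu=[0.7589]  x^+=[-4.8726, -1.3629]  P^+=[1.6588 0.4397; 0.4397 0.7758]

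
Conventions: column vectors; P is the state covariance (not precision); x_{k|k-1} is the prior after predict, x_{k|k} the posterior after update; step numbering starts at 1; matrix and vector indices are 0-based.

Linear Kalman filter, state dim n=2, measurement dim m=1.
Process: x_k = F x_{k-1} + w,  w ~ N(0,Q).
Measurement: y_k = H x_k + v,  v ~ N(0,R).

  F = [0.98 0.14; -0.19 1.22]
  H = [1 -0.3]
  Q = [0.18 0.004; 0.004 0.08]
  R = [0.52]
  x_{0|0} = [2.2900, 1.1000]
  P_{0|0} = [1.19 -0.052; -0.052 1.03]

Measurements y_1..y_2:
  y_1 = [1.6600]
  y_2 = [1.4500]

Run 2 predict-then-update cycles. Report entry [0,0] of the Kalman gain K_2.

K[0,0] = 0.4949

step 1: x^-=[2.3982, 0.9069]  P^-=[1.3288 -0.1024; -0.1024 1.6801]  S=[2.0615]  K=[0.6595; -0.2942]  nu=[-0.4661]  x^+=[2.0908, 1.0440]  P^+=[0.4322 0.2975; 0.2975 1.5017]
step 2: x^-=[2.1951, 0.8765]  P^-=[0.7062 0.5278; 0.5278 2.1928]  S=[1.1068]  K=[0.4949; -0.1175]  nu=[-0.4822]  x^+=[1.9565, 0.9331]  P^+=[0.4350 0.5922; 0.5922 2.1775]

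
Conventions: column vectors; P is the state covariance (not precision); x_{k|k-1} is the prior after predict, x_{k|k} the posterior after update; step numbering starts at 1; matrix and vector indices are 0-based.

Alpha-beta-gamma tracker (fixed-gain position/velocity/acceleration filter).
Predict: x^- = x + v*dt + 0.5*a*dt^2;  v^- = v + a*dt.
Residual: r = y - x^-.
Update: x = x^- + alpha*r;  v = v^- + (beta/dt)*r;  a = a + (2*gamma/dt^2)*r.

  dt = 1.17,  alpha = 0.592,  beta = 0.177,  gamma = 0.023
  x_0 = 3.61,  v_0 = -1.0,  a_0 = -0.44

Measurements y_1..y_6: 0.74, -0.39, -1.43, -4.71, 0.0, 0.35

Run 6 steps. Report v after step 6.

step 1: x_pred=2.1388  r=-1.3988  x^+=1.3107  v^+=-1.7264  a^+=-0.4870
step 2: x_pred=-1.0425  r=0.6525  x^+=-0.6562  v^+=-2.1975  a^+=-0.4651
step 3: x_pred=-3.5456  r=2.1156  x^+=-2.2932  v^+=-2.4216  a^+=-0.3940
step 4: x_pred=-5.3961  r=0.6861  x^+=-4.9899  v^+=-2.7788  a^+=-0.3709
step 5: x_pred=-8.4950  r=8.4950  x^+=-3.4659  v^+=-1.9276  a^+=-0.0855
step 6: x_pred=-5.7798  r=6.1298  x^+=-2.1509  v^+=-1.1003  a^+=0.1205

v_post = -1.1003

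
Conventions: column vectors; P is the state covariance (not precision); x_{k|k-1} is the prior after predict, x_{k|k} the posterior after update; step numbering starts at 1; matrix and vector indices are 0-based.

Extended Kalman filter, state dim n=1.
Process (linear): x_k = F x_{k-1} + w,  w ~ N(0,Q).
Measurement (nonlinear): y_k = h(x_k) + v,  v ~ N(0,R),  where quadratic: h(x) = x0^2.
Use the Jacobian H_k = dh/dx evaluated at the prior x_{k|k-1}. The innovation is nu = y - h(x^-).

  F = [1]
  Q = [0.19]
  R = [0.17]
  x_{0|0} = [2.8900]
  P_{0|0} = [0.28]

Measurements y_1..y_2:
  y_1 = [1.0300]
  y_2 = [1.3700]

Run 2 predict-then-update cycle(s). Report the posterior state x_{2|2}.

step 1: x^-=[2.8900]  P^-=[0.4700]  H_jac=[5.7800]  S=[15.8719]  K=[0.1712]  nu=[-7.3221]  x^+=[1.6368]  P^+=[0.0050]
step 2: x^-=[1.6368]  P^-=[0.1950]  H_jac=[3.2735]  S=[2.2600]  K=[0.2825]  nu=[-1.3090]  x^+=[1.2670]  P^+=[0.0147]

x_post = [1.2670]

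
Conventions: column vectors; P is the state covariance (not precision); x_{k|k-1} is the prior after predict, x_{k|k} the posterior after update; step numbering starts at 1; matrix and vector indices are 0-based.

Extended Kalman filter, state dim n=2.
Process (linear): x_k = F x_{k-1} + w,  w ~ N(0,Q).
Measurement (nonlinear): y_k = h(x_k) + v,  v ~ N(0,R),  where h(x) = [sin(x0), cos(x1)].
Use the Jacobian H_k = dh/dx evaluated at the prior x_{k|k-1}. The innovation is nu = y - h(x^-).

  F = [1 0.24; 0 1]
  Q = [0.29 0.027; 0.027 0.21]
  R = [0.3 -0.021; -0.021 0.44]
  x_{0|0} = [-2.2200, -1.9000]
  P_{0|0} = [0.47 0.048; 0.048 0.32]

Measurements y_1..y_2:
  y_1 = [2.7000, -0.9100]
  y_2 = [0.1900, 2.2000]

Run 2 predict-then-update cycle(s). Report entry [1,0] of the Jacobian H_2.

step 1: x^-=[-2.6760, -1.9000]  P^-=[0.8015 0.1518; 0.1518 0.5300]  H_jac=[-0.8936 0.0000; 0.0000 0.9463]  S=[0.9399 -0.1494; -0.1494 0.9146]  K=[-0.7566 0.0335; -0.0587 0.5388]  nu=[3.1490, -0.5867]  x^+=[-5.0782, -2.4009]  P^+=[0.2548 0.0324; 0.0324 0.2518]
step 2: x^-=[-5.6544, -2.4009]  P^-=[0.5749 0.1198; 0.1198 0.4618]  H_jac=[0.8087 0.0000; 0.0000 0.6748]  S=[0.6760 0.0444; 0.0444 0.6503]  K=[0.6826 0.0777; 0.1124 0.4715]  nu=[-0.3982, 2.9380]  x^+=[-5.6978, -1.0603]  P^+=[0.2512 0.0294; 0.0294 0.3040]

H_jac[1,0] = 0.0000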